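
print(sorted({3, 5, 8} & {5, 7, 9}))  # [5]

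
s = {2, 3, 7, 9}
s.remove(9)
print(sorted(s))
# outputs [2, 3, 7]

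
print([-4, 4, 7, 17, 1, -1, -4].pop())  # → -4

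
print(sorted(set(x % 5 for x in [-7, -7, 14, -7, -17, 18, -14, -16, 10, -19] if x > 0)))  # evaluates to [0, 3, 4]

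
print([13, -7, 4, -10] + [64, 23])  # [13, -7, 4, -10, 64, 23]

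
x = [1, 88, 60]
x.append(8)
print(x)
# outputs [1, 88, 60, 8]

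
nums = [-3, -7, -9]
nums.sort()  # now [-9, -7, -3]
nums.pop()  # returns -3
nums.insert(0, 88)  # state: [88, -9, -7]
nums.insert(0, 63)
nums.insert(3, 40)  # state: [63, 88, -9, 40, -7]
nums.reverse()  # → [-7, 40, -9, 88, 63]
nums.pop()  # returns 63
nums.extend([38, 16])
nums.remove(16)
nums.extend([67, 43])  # [-7, 40, -9, 88, 38, 67, 43]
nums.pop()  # 43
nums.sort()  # [-9, -7, 38, 40, 67, 88]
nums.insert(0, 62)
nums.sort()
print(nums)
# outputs [-9, -7, 38, 40, 62, 67, 88]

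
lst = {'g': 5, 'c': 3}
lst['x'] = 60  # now {'g': 5, 'c': 3, 'x': 60}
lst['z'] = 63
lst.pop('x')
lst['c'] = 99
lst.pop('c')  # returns 99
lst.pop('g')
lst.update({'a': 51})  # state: {'z': 63, 'a': 51}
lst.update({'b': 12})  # {'z': 63, 'a': 51, 'b': 12}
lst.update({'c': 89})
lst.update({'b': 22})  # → {'z': 63, 'a': 51, 'b': 22, 'c': 89}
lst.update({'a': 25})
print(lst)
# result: {'z': 63, 'a': 25, 'b': 22, 'c': 89}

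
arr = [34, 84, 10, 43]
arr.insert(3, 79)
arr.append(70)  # [34, 84, 10, 79, 43, 70]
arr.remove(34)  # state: [84, 10, 79, 43, 70]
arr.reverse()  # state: [70, 43, 79, 10, 84]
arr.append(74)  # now [70, 43, 79, 10, 84, 74]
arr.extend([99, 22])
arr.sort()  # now [10, 22, 43, 70, 74, 79, 84, 99]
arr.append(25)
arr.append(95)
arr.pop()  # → 95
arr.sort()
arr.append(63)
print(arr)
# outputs [10, 22, 25, 43, 70, 74, 79, 84, 99, 63]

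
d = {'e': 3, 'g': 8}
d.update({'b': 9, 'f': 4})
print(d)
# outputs {'e': 3, 'g': 8, 'b': 9, 'f': 4}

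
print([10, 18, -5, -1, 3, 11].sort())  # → None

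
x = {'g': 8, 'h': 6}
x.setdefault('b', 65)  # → 65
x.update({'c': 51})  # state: {'g': 8, 'h': 6, 'b': 65, 'c': 51}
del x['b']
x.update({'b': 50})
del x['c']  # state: {'g': 8, 'h': 6, 'b': 50}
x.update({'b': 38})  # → {'g': 8, 'h': 6, 'b': 38}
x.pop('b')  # 38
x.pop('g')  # 8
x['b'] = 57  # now {'h': 6, 'b': 57}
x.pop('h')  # 6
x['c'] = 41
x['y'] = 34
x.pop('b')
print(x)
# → {'c': 41, 'y': 34}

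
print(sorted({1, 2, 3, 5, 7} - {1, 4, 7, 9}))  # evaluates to [2, 3, 5]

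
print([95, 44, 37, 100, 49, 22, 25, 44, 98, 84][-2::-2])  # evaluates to [98, 25, 49, 37, 95]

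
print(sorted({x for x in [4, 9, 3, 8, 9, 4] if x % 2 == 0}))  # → [4, 8]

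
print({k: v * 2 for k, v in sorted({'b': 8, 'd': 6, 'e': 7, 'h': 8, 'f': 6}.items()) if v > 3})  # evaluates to {'b': 16, 'd': 12, 'e': 14, 'f': 12, 'h': 16}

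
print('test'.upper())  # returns TEST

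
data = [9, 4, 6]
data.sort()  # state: [4, 6, 9]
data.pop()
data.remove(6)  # [4]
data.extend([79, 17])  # [4, 79, 17]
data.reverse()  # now [17, 79, 4]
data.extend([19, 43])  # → [17, 79, 4, 19, 43]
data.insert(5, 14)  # [17, 79, 4, 19, 43, 14]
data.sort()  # [4, 14, 17, 19, 43, 79]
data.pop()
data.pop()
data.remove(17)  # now [4, 14, 19]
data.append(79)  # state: [4, 14, 19, 79]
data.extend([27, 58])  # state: [4, 14, 19, 79, 27, 58]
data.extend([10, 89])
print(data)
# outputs [4, 14, 19, 79, 27, 58, 10, 89]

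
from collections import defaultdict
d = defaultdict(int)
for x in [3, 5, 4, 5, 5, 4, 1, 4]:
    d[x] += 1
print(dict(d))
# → {3: 1, 5: 3, 4: 3, 1: 1}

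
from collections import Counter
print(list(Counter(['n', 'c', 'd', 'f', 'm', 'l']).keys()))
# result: ['n', 'c', 'd', 'f', 'm', 'l']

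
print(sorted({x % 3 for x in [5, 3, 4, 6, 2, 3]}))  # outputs [0, 1, 2]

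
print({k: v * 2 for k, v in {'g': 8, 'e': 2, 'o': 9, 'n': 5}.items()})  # {'g': 16, 'e': 4, 'o': 18, 'n': 10}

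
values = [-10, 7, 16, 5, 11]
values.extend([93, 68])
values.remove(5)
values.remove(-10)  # [7, 16, 11, 93, 68]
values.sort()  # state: [7, 11, 16, 68, 93]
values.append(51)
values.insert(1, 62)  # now [7, 62, 11, 16, 68, 93, 51]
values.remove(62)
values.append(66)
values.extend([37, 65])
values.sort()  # [7, 11, 16, 37, 51, 65, 66, 68, 93]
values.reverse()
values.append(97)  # [93, 68, 66, 65, 51, 37, 16, 11, 7, 97]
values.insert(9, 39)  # [93, 68, 66, 65, 51, 37, 16, 11, 7, 39, 97]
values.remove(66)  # [93, 68, 65, 51, 37, 16, 11, 7, 39, 97]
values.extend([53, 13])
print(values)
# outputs [93, 68, 65, 51, 37, 16, 11, 7, 39, 97, 53, 13]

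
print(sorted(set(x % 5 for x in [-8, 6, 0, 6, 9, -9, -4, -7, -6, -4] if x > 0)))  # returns [1, 4]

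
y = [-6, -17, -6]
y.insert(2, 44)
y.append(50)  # [-6, -17, 44, -6, 50]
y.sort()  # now [-17, -6, -6, 44, 50]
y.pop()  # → 50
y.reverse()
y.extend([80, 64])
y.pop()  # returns 64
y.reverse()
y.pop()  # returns 44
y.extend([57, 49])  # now [80, -17, -6, -6, 57, 49]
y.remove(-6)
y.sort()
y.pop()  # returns 80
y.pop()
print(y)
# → [-17, -6, 49]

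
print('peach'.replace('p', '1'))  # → 1each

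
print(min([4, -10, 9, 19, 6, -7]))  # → -10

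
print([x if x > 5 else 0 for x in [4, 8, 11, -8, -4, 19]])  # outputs [0, 8, 11, 0, 0, 19]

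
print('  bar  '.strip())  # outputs bar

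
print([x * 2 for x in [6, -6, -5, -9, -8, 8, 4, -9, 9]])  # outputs [12, -12, -10, -18, -16, 16, 8, -18, 18]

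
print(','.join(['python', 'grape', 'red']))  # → python,grape,red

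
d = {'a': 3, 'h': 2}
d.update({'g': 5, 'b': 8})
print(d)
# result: {'a': 3, 'h': 2, 'g': 5, 'b': 8}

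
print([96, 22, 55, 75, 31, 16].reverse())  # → None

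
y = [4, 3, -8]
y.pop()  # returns -8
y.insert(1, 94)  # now [4, 94, 3]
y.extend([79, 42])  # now [4, 94, 3, 79, 42]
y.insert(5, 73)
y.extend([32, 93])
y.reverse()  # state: [93, 32, 73, 42, 79, 3, 94, 4]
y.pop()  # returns 4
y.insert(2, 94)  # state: [93, 32, 94, 73, 42, 79, 3, 94]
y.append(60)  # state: [93, 32, 94, 73, 42, 79, 3, 94, 60]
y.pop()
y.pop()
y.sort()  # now [3, 32, 42, 73, 79, 93, 94]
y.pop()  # 94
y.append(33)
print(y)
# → [3, 32, 42, 73, 79, 93, 33]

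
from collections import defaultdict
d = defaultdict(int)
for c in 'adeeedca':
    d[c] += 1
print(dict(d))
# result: {'a': 2, 'd': 2, 'e': 3, 'c': 1}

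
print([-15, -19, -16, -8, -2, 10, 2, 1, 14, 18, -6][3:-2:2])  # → [-8, 10, 1]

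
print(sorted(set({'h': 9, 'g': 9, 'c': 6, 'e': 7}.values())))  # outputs [6, 7, 9]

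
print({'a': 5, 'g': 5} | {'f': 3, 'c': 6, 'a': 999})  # {'a': 999, 'g': 5, 'f': 3, 'c': 6}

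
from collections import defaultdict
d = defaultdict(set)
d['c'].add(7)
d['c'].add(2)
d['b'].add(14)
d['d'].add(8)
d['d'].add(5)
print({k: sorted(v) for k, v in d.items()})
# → {'c': [2, 7], 'b': [14], 'd': [5, 8]}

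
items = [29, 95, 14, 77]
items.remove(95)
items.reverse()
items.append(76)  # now [77, 14, 29, 76]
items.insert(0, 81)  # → [81, 77, 14, 29, 76]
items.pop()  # 76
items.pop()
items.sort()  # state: [14, 77, 81]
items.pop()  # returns 81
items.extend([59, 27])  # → [14, 77, 59, 27]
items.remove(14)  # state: [77, 59, 27]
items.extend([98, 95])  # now [77, 59, 27, 98, 95]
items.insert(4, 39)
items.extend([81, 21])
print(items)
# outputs [77, 59, 27, 98, 39, 95, 81, 21]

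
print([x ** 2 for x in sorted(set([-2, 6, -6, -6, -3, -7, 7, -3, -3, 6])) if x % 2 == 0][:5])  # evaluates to [36, 4, 36]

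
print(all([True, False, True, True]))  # False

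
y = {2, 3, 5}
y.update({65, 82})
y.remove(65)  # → {2, 3, 5, 82}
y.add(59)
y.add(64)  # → {2, 3, 5, 59, 64, 82}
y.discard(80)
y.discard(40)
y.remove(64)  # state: {2, 3, 5, 59, 82}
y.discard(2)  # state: {3, 5, 59, 82}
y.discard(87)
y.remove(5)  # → {3, 59, 82}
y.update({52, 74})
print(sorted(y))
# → [3, 52, 59, 74, 82]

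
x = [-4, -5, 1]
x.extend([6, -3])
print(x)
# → [-4, -5, 1, 6, -3]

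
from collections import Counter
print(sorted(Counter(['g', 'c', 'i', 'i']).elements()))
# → ['c', 'g', 'i', 'i']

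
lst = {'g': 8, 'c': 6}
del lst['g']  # {'c': 6}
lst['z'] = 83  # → {'c': 6, 'z': 83}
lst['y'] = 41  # {'c': 6, 'z': 83, 'y': 41}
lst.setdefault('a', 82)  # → 82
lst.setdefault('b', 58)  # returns 58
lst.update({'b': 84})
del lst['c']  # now {'z': 83, 'y': 41, 'a': 82, 'b': 84}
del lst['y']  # {'z': 83, 'a': 82, 'b': 84}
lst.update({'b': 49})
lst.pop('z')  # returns 83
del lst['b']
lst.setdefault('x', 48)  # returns 48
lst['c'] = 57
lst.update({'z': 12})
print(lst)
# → {'a': 82, 'x': 48, 'c': 57, 'z': 12}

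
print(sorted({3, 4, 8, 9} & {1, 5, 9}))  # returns [9]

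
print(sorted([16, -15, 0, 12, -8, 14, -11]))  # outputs [-15, -11, -8, 0, 12, 14, 16]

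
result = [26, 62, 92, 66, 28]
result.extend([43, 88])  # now [26, 62, 92, 66, 28, 43, 88]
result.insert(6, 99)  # [26, 62, 92, 66, 28, 43, 99, 88]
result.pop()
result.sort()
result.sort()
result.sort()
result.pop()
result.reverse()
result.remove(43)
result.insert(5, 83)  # [92, 66, 62, 28, 26, 83]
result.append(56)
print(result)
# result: [92, 66, 62, 28, 26, 83, 56]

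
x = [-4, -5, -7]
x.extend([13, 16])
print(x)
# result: [-4, -5, -7, 13, 16]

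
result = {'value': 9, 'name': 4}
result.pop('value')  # 9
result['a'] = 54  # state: {'name': 4, 'a': 54}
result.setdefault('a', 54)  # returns 54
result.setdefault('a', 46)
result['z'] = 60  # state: {'name': 4, 'a': 54, 'z': 60}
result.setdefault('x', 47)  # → 47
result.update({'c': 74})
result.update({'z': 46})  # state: {'name': 4, 'a': 54, 'z': 46, 'x': 47, 'c': 74}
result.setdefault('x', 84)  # 47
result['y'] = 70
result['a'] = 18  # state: {'name': 4, 'a': 18, 'z': 46, 'x': 47, 'c': 74, 'y': 70}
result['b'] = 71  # {'name': 4, 'a': 18, 'z': 46, 'x': 47, 'c': 74, 'y': 70, 'b': 71}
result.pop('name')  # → 4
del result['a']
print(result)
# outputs {'z': 46, 'x': 47, 'c': 74, 'y': 70, 'b': 71}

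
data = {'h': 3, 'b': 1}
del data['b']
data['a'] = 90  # {'h': 3, 'a': 90}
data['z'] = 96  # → {'h': 3, 'a': 90, 'z': 96}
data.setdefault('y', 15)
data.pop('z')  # 96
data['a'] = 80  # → {'h': 3, 'a': 80, 'y': 15}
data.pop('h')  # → 3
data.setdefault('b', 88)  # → 88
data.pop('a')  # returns 80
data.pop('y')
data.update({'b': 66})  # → {'b': 66}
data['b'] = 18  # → {'b': 18}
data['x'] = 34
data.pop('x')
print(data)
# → {'b': 18}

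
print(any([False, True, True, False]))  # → True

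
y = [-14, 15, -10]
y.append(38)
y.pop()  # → 38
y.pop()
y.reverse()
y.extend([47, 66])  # [15, -14, 47, 66]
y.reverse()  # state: [66, 47, -14, 15]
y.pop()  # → 15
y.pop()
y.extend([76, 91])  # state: [66, 47, 76, 91]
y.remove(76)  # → [66, 47, 91]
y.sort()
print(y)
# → [47, 66, 91]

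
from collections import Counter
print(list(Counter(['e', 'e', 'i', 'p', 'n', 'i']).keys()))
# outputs ['e', 'i', 'p', 'n']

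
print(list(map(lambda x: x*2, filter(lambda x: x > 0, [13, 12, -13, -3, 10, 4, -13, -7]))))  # [26, 24, 20, 8]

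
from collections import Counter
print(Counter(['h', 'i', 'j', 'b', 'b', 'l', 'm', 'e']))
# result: Counter({'b': 2, 'h': 1, 'i': 1, 'j': 1, 'l': 1, 'm': 1, 'e': 1})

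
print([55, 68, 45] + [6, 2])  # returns [55, 68, 45, 6, 2]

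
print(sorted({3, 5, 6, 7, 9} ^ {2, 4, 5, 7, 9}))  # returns [2, 3, 4, 6]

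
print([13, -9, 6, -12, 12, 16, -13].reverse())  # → None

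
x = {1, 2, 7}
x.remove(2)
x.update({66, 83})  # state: {1, 7, 66, 83}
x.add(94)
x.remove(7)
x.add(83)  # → {1, 66, 83, 94}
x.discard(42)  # {1, 66, 83, 94}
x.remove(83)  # {1, 66, 94}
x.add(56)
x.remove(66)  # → {1, 56, 94}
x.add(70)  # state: {1, 56, 70, 94}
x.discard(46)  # {1, 56, 70, 94}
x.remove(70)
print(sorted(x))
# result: [1, 56, 94]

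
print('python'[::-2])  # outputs nhy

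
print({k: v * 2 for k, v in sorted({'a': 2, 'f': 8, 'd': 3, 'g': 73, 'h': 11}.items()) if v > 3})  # {'f': 16, 'g': 146, 'h': 22}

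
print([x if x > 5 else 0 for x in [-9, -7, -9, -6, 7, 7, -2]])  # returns [0, 0, 0, 0, 7, 7, 0]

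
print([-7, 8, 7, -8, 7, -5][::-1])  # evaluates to [-5, 7, -8, 7, 8, -7]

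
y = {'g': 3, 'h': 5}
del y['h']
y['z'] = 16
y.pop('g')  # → 3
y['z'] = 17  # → {'z': 17}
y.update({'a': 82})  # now {'z': 17, 'a': 82}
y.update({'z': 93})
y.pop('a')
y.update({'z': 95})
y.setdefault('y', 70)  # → 70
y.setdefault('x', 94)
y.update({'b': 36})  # {'z': 95, 'y': 70, 'x': 94, 'b': 36}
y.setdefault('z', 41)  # 95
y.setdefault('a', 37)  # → 37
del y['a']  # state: {'z': 95, 'y': 70, 'x': 94, 'b': 36}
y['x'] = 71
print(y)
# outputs {'z': 95, 'y': 70, 'x': 71, 'b': 36}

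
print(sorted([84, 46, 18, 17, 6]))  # [6, 17, 18, 46, 84]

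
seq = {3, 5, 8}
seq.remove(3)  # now {5, 8}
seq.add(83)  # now {5, 8, 83}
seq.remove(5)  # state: {8, 83}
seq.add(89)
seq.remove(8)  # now {83, 89}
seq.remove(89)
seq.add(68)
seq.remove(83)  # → {68}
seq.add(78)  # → {68, 78}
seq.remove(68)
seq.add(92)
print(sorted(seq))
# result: [78, 92]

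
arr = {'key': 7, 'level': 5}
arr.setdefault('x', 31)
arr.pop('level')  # 5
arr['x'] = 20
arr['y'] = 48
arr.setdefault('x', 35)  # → 20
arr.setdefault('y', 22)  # 48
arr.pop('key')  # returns 7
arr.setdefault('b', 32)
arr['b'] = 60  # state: {'x': 20, 'y': 48, 'b': 60}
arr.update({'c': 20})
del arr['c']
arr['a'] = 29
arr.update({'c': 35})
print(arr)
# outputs {'x': 20, 'y': 48, 'b': 60, 'a': 29, 'c': 35}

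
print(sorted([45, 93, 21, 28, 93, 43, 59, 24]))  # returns [21, 24, 28, 43, 45, 59, 93, 93]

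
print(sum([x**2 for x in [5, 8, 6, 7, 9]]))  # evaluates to 255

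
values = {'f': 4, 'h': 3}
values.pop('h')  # 3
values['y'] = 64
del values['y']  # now {'f': 4}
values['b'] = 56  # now {'f': 4, 'b': 56}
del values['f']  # {'b': 56}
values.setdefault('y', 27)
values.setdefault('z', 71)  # 71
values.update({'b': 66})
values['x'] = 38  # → {'b': 66, 'y': 27, 'z': 71, 'x': 38}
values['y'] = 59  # {'b': 66, 'y': 59, 'z': 71, 'x': 38}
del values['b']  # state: {'y': 59, 'z': 71, 'x': 38}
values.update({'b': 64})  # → {'y': 59, 'z': 71, 'x': 38, 'b': 64}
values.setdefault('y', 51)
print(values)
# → {'y': 59, 'z': 71, 'x': 38, 'b': 64}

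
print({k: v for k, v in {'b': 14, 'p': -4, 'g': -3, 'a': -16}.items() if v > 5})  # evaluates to {'b': 14}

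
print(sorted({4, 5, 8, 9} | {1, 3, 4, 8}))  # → [1, 3, 4, 5, 8, 9]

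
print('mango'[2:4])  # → ng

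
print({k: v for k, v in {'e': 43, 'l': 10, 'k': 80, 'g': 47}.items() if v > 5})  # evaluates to {'e': 43, 'l': 10, 'k': 80, 'g': 47}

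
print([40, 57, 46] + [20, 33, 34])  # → [40, 57, 46, 20, 33, 34]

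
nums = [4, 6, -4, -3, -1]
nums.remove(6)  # [4, -4, -3, -1]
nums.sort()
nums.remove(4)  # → [-4, -3, -1]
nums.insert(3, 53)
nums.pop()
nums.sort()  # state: [-4, -3, -1]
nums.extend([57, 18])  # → [-4, -3, -1, 57, 18]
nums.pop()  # 18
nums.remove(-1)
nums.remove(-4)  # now [-3, 57]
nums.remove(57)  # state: [-3]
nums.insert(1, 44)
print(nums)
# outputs [-3, 44]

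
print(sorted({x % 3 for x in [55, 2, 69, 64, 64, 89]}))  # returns [0, 1, 2]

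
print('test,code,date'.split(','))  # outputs ['test', 'code', 'date']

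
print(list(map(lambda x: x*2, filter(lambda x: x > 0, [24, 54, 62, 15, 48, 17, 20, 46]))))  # [48, 108, 124, 30, 96, 34, 40, 92]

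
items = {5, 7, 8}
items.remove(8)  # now {5, 7}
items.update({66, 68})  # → {5, 7, 66, 68}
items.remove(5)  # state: {7, 66, 68}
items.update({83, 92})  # {7, 66, 68, 83, 92}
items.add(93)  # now {7, 66, 68, 83, 92, 93}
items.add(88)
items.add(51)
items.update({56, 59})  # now {7, 51, 56, 59, 66, 68, 83, 88, 92, 93}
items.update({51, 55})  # {7, 51, 55, 56, 59, 66, 68, 83, 88, 92, 93}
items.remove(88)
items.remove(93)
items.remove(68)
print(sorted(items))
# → [7, 51, 55, 56, 59, 66, 83, 92]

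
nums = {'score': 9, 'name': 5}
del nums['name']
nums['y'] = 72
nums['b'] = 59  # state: {'score': 9, 'y': 72, 'b': 59}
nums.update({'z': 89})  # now {'score': 9, 'y': 72, 'b': 59, 'z': 89}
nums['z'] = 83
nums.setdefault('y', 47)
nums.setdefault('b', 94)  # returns 59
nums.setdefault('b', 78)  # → 59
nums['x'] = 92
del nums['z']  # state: {'score': 9, 'y': 72, 'b': 59, 'x': 92}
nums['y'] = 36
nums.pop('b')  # 59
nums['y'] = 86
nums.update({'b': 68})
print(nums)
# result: {'score': 9, 'y': 86, 'x': 92, 'b': 68}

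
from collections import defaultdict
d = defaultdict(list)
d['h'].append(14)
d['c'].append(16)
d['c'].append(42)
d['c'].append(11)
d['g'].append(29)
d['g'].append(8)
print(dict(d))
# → {'h': [14], 'c': [16, 42, 11], 'g': [29, 8]}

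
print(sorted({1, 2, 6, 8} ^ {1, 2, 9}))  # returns [6, 8, 9]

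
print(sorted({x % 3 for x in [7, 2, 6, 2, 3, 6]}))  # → [0, 1, 2]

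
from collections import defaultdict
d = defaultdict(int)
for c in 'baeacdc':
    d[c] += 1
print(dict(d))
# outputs {'b': 1, 'a': 2, 'e': 1, 'c': 2, 'd': 1}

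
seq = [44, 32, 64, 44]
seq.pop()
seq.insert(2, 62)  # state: [44, 32, 62, 64]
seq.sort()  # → [32, 44, 62, 64]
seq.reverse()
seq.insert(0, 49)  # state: [49, 64, 62, 44, 32]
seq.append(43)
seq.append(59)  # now [49, 64, 62, 44, 32, 43, 59]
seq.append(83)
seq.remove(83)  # [49, 64, 62, 44, 32, 43, 59]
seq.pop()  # 59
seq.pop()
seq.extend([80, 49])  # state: [49, 64, 62, 44, 32, 80, 49]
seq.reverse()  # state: [49, 80, 32, 44, 62, 64, 49]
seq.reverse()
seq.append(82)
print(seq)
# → [49, 64, 62, 44, 32, 80, 49, 82]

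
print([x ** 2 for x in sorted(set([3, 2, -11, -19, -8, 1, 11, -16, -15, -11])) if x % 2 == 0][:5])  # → [256, 64, 4]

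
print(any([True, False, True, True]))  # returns True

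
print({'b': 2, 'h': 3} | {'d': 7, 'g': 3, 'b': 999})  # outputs {'b': 999, 'h': 3, 'd': 7, 'g': 3}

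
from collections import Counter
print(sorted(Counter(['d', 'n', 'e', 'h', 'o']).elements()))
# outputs ['d', 'e', 'h', 'n', 'o']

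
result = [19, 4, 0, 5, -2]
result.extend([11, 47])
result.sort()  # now [-2, 0, 4, 5, 11, 19, 47]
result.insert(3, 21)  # [-2, 0, 4, 21, 5, 11, 19, 47]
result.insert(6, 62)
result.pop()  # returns 47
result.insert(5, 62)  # [-2, 0, 4, 21, 5, 62, 11, 62, 19]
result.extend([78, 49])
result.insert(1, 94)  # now [-2, 94, 0, 4, 21, 5, 62, 11, 62, 19, 78, 49]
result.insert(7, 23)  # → [-2, 94, 0, 4, 21, 5, 62, 23, 11, 62, 19, 78, 49]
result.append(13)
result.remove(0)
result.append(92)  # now [-2, 94, 4, 21, 5, 62, 23, 11, 62, 19, 78, 49, 13, 92]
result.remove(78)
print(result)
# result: [-2, 94, 4, 21, 5, 62, 23, 11, 62, 19, 49, 13, 92]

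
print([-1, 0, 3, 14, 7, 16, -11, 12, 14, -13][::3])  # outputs [-1, 14, -11, -13]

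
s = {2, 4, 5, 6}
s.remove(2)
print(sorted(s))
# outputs [4, 5, 6]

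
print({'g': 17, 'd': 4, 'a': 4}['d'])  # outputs 4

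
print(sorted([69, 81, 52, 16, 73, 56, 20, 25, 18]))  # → [16, 18, 20, 25, 52, 56, 69, 73, 81]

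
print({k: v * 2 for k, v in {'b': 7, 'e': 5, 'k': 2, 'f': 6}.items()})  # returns {'b': 14, 'e': 10, 'k': 4, 'f': 12}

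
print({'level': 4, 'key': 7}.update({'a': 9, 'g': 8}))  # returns None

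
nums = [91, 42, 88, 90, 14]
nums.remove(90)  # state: [91, 42, 88, 14]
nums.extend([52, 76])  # [91, 42, 88, 14, 52, 76]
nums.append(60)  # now [91, 42, 88, 14, 52, 76, 60]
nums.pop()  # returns 60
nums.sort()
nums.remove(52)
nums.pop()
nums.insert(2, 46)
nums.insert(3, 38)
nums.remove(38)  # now [14, 42, 46, 76, 88]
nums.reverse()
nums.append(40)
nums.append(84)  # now [88, 76, 46, 42, 14, 40, 84]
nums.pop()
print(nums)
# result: [88, 76, 46, 42, 14, 40]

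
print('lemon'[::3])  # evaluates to lo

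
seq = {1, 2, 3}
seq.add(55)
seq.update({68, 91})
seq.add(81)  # {1, 2, 3, 55, 68, 81, 91}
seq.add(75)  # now {1, 2, 3, 55, 68, 75, 81, 91}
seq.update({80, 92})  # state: {1, 2, 3, 55, 68, 75, 80, 81, 91, 92}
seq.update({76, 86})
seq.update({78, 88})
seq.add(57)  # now {1, 2, 3, 55, 57, 68, 75, 76, 78, 80, 81, 86, 88, 91, 92}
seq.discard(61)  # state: {1, 2, 3, 55, 57, 68, 75, 76, 78, 80, 81, 86, 88, 91, 92}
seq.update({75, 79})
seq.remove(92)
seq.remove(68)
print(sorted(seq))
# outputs [1, 2, 3, 55, 57, 75, 76, 78, 79, 80, 81, 86, 88, 91]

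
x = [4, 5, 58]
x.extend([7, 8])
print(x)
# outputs [4, 5, 58, 7, 8]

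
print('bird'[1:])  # ird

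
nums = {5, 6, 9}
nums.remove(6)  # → {5, 9}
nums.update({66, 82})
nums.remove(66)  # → {5, 9, 82}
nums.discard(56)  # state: {5, 9, 82}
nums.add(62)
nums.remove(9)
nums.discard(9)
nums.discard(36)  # {5, 62, 82}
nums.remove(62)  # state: {5, 82}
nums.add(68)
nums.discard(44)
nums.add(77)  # {5, 68, 77, 82}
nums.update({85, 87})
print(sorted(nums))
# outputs [5, 68, 77, 82, 85, 87]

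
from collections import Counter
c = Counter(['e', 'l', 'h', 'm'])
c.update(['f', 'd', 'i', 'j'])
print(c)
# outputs Counter({'e': 1, 'l': 1, 'h': 1, 'm': 1, 'f': 1, 'd': 1, 'i': 1, 'j': 1})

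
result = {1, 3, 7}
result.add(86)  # {1, 3, 7, 86}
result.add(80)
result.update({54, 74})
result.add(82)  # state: {1, 3, 7, 54, 74, 80, 82, 86}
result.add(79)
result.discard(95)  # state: {1, 3, 7, 54, 74, 79, 80, 82, 86}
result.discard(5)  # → {1, 3, 7, 54, 74, 79, 80, 82, 86}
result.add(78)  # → {1, 3, 7, 54, 74, 78, 79, 80, 82, 86}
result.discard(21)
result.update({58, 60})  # {1, 3, 7, 54, 58, 60, 74, 78, 79, 80, 82, 86}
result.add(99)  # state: {1, 3, 7, 54, 58, 60, 74, 78, 79, 80, 82, 86, 99}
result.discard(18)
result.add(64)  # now {1, 3, 7, 54, 58, 60, 64, 74, 78, 79, 80, 82, 86, 99}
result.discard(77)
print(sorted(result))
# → [1, 3, 7, 54, 58, 60, 64, 74, 78, 79, 80, 82, 86, 99]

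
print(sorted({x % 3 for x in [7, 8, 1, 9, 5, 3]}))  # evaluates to [0, 1, 2]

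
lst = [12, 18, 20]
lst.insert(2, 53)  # [12, 18, 53, 20]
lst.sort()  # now [12, 18, 20, 53]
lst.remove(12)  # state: [18, 20, 53]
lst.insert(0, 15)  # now [15, 18, 20, 53]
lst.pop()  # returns 53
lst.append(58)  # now [15, 18, 20, 58]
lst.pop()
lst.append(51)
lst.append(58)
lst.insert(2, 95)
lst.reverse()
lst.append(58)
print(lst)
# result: [58, 51, 20, 95, 18, 15, 58]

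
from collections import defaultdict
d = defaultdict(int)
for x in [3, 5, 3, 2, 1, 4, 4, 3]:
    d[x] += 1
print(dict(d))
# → {3: 3, 5: 1, 2: 1, 1: 1, 4: 2}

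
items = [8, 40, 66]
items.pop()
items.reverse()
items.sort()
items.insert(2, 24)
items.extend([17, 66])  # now [8, 40, 24, 17, 66]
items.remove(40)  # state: [8, 24, 17, 66]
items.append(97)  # [8, 24, 17, 66, 97]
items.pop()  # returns 97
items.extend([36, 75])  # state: [8, 24, 17, 66, 36, 75]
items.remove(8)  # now [24, 17, 66, 36, 75]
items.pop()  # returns 75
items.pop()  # 36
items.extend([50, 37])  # [24, 17, 66, 50, 37]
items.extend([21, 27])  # [24, 17, 66, 50, 37, 21, 27]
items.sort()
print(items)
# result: [17, 21, 24, 27, 37, 50, 66]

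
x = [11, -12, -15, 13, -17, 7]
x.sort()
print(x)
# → [-17, -15, -12, 7, 11, 13]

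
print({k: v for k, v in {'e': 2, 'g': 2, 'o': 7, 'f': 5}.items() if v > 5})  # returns {'o': 7}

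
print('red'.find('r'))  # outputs 0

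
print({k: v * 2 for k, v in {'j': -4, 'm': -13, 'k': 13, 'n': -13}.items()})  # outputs {'j': -8, 'm': -26, 'k': 26, 'n': -26}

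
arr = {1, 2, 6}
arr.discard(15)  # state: {1, 2, 6}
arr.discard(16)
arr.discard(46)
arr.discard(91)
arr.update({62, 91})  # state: {1, 2, 6, 62, 91}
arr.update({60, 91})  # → {1, 2, 6, 60, 62, 91}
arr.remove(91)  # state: {1, 2, 6, 60, 62}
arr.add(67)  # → {1, 2, 6, 60, 62, 67}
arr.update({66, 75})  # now {1, 2, 6, 60, 62, 66, 67, 75}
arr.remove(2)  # {1, 6, 60, 62, 66, 67, 75}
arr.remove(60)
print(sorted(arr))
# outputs [1, 6, 62, 66, 67, 75]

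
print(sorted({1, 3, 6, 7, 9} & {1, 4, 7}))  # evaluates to [1, 7]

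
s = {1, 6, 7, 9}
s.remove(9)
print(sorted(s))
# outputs [1, 6, 7]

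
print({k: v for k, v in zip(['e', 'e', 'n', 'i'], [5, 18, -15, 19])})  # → {'e': 18, 'n': -15, 'i': 19}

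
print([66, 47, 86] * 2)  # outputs [66, 47, 86, 66, 47, 86]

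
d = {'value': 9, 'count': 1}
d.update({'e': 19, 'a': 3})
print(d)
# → {'value': 9, 'count': 1, 'e': 19, 'a': 3}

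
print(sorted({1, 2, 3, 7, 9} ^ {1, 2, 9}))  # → [3, 7]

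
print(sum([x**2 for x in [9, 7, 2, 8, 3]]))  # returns 207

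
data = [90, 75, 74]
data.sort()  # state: [74, 75, 90]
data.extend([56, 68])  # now [74, 75, 90, 56, 68]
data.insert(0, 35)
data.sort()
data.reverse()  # [90, 75, 74, 68, 56, 35]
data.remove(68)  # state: [90, 75, 74, 56, 35]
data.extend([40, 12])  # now [90, 75, 74, 56, 35, 40, 12]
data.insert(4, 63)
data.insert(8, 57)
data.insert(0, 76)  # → [76, 90, 75, 74, 56, 63, 35, 40, 12, 57]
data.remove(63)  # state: [76, 90, 75, 74, 56, 35, 40, 12, 57]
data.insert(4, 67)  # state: [76, 90, 75, 74, 67, 56, 35, 40, 12, 57]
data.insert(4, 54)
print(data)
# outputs [76, 90, 75, 74, 54, 67, 56, 35, 40, 12, 57]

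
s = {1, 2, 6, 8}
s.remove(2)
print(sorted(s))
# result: [1, 6, 8]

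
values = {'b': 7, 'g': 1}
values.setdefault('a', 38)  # 38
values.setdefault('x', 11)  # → 11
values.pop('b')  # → 7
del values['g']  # {'a': 38, 'x': 11}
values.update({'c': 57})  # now {'a': 38, 'x': 11, 'c': 57}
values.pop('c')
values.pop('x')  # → 11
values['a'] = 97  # {'a': 97}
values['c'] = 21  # {'a': 97, 'c': 21}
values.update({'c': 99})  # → {'a': 97, 'c': 99}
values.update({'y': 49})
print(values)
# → {'a': 97, 'c': 99, 'y': 49}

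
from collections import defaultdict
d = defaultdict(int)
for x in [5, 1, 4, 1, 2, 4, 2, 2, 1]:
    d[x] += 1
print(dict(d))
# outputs {5: 1, 1: 3, 4: 2, 2: 3}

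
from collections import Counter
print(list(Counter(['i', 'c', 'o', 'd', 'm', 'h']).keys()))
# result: ['i', 'c', 'o', 'd', 'm', 'h']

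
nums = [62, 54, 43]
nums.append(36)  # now [62, 54, 43, 36]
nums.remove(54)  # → [62, 43, 36]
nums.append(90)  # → [62, 43, 36, 90]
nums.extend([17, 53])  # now [62, 43, 36, 90, 17, 53]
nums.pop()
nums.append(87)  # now [62, 43, 36, 90, 17, 87]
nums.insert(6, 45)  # [62, 43, 36, 90, 17, 87, 45]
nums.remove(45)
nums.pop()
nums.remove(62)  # [43, 36, 90, 17]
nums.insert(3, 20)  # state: [43, 36, 90, 20, 17]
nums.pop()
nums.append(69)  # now [43, 36, 90, 20, 69]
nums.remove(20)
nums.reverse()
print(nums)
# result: [69, 90, 36, 43]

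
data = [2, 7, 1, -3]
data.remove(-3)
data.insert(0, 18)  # [18, 2, 7, 1]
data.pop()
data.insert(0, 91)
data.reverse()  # [7, 2, 18, 91]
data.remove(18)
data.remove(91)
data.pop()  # 2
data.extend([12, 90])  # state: [7, 12, 90]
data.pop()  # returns 90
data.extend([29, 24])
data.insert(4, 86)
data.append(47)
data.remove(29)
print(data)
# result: [7, 12, 24, 86, 47]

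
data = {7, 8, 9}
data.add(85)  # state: {7, 8, 9, 85}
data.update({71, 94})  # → {7, 8, 9, 71, 85, 94}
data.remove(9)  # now {7, 8, 71, 85, 94}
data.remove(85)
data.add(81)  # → {7, 8, 71, 81, 94}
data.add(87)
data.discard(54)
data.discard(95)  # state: {7, 8, 71, 81, 87, 94}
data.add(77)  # {7, 8, 71, 77, 81, 87, 94}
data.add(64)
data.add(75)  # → {7, 8, 64, 71, 75, 77, 81, 87, 94}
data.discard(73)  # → {7, 8, 64, 71, 75, 77, 81, 87, 94}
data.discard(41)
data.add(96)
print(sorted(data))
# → [7, 8, 64, 71, 75, 77, 81, 87, 94, 96]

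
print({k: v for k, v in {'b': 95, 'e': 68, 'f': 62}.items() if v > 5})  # {'b': 95, 'e': 68, 'f': 62}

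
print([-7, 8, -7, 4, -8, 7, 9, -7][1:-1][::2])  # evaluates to [8, 4, 7]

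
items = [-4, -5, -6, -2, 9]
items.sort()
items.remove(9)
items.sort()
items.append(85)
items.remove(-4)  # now [-6, -5, -2, 85]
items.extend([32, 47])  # [-6, -5, -2, 85, 32, 47]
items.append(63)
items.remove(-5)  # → [-6, -2, 85, 32, 47, 63]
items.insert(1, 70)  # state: [-6, 70, -2, 85, 32, 47, 63]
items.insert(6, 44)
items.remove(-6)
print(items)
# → [70, -2, 85, 32, 47, 44, 63]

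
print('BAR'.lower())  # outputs bar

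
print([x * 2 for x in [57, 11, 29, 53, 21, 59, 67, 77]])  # [114, 22, 58, 106, 42, 118, 134, 154]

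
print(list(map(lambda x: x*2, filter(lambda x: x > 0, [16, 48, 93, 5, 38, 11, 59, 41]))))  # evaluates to [32, 96, 186, 10, 76, 22, 118, 82]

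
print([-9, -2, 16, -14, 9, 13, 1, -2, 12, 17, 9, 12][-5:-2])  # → [-2, 12, 17]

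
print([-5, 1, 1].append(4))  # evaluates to None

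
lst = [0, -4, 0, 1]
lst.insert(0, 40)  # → [40, 0, -4, 0, 1]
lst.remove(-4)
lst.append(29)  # [40, 0, 0, 1, 29]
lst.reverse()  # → [29, 1, 0, 0, 40]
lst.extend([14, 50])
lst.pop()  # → 50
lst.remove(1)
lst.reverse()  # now [14, 40, 0, 0, 29]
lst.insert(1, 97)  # [14, 97, 40, 0, 0, 29]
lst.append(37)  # [14, 97, 40, 0, 0, 29, 37]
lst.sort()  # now [0, 0, 14, 29, 37, 40, 97]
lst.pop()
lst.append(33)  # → [0, 0, 14, 29, 37, 40, 33]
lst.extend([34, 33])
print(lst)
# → [0, 0, 14, 29, 37, 40, 33, 34, 33]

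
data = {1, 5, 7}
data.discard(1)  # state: {5, 7}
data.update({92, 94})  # {5, 7, 92, 94}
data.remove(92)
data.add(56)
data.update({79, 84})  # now {5, 7, 56, 79, 84, 94}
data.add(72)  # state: {5, 7, 56, 72, 79, 84, 94}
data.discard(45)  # {5, 7, 56, 72, 79, 84, 94}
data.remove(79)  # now {5, 7, 56, 72, 84, 94}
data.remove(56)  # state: {5, 7, 72, 84, 94}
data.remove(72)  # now {5, 7, 84, 94}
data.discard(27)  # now {5, 7, 84, 94}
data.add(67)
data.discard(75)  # {5, 7, 67, 84, 94}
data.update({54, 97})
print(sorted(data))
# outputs [5, 7, 54, 67, 84, 94, 97]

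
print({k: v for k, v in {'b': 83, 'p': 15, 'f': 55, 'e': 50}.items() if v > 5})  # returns {'b': 83, 'p': 15, 'f': 55, 'e': 50}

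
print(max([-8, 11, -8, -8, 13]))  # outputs 13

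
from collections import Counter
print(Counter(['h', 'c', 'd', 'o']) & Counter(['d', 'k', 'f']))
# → Counter({'d': 1})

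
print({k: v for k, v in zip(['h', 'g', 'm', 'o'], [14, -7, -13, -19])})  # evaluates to {'h': 14, 'g': -7, 'm': -13, 'o': -19}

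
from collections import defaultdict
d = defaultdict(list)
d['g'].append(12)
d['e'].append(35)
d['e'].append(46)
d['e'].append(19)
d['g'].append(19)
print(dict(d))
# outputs {'g': [12, 19], 'e': [35, 46, 19]}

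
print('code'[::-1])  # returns edoc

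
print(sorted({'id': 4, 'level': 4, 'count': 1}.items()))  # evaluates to [('count', 1), ('id', 4), ('level', 4)]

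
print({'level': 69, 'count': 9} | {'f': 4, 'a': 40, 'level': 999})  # {'level': 999, 'count': 9, 'f': 4, 'a': 40}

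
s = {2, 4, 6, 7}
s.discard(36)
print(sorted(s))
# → [2, 4, 6, 7]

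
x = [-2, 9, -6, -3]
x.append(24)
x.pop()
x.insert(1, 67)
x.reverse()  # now [-3, -6, 9, 67, -2]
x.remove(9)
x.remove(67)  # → [-3, -6, -2]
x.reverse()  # [-2, -6, -3]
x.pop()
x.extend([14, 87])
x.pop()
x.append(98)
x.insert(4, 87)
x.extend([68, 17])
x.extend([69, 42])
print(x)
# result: [-2, -6, 14, 98, 87, 68, 17, 69, 42]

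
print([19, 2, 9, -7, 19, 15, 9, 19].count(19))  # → 3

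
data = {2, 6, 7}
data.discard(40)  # {2, 6, 7}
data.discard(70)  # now {2, 6, 7}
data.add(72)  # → {2, 6, 7, 72}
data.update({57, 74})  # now {2, 6, 7, 57, 72, 74}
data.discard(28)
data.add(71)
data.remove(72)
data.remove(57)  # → {2, 6, 7, 71, 74}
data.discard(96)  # {2, 6, 7, 71, 74}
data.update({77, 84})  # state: {2, 6, 7, 71, 74, 77, 84}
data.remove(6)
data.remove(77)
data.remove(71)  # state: {2, 7, 74, 84}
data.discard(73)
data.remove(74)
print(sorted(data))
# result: [2, 7, 84]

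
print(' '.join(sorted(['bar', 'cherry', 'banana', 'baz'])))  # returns banana bar baz cherry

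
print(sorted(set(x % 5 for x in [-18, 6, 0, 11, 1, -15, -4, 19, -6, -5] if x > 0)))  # [1, 4]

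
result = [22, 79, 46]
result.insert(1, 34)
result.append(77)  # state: [22, 34, 79, 46, 77]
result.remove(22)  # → [34, 79, 46, 77]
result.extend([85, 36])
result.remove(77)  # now [34, 79, 46, 85, 36]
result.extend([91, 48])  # [34, 79, 46, 85, 36, 91, 48]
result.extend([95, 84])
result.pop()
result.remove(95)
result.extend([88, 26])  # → [34, 79, 46, 85, 36, 91, 48, 88, 26]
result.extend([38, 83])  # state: [34, 79, 46, 85, 36, 91, 48, 88, 26, 38, 83]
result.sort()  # [26, 34, 36, 38, 46, 48, 79, 83, 85, 88, 91]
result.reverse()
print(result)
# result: [91, 88, 85, 83, 79, 48, 46, 38, 36, 34, 26]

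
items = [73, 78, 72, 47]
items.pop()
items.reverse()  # [72, 78, 73]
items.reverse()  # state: [73, 78, 72]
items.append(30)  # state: [73, 78, 72, 30]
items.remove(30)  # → [73, 78, 72]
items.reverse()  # [72, 78, 73]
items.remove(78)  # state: [72, 73]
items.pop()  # 73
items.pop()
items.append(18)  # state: [18]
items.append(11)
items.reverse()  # [11, 18]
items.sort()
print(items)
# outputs [11, 18]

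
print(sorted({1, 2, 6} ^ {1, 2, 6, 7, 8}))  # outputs [7, 8]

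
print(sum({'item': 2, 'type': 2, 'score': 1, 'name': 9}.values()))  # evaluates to 14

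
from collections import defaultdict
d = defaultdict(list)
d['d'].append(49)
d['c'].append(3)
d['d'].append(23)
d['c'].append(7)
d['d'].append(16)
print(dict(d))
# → {'d': [49, 23, 16], 'c': [3, 7]}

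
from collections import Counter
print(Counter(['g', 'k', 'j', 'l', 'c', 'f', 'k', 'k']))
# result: Counter({'k': 3, 'g': 1, 'j': 1, 'l': 1, 'c': 1, 'f': 1})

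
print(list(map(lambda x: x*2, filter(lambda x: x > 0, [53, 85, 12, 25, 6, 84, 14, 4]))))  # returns [106, 170, 24, 50, 12, 168, 28, 8]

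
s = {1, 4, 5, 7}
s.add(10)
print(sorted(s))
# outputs [1, 4, 5, 7, 10]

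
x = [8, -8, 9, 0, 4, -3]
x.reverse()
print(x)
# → [-3, 4, 0, 9, -8, 8]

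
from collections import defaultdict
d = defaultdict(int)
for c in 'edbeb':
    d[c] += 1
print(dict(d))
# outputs {'e': 2, 'd': 1, 'b': 2}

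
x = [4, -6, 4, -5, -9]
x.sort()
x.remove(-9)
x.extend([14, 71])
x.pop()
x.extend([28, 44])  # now [-6, -5, 4, 4, 14, 28, 44]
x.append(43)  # [-6, -5, 4, 4, 14, 28, 44, 43]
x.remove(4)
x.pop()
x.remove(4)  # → [-6, -5, 14, 28, 44]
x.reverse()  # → [44, 28, 14, -5, -6]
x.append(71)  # [44, 28, 14, -5, -6, 71]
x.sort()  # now [-6, -5, 14, 28, 44, 71]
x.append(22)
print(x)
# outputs [-6, -5, 14, 28, 44, 71, 22]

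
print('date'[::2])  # dt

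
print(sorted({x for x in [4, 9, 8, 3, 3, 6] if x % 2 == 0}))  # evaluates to [4, 6, 8]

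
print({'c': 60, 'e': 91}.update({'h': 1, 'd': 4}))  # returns None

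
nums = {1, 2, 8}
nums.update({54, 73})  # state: {1, 2, 8, 54, 73}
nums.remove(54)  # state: {1, 2, 8, 73}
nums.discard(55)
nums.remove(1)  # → {2, 8, 73}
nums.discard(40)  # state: {2, 8, 73}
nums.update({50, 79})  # {2, 8, 50, 73, 79}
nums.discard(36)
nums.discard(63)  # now {2, 8, 50, 73, 79}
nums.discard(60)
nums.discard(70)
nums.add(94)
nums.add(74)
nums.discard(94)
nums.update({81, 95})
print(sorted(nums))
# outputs [2, 8, 50, 73, 74, 79, 81, 95]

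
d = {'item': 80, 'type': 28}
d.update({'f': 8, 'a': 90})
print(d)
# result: {'item': 80, 'type': 28, 'f': 8, 'a': 90}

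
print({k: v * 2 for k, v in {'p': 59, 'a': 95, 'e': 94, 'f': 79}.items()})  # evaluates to {'p': 118, 'a': 190, 'e': 188, 'f': 158}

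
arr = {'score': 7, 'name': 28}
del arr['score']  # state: {'name': 28}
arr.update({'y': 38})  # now {'name': 28, 'y': 38}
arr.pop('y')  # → 38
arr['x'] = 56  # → {'name': 28, 'x': 56}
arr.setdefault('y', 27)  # 27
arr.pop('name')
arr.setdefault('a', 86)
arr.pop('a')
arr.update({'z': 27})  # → {'x': 56, 'y': 27, 'z': 27}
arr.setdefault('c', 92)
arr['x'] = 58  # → {'x': 58, 'y': 27, 'z': 27, 'c': 92}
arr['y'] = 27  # {'x': 58, 'y': 27, 'z': 27, 'c': 92}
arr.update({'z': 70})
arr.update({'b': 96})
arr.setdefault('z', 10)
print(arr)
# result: {'x': 58, 'y': 27, 'z': 70, 'c': 92, 'b': 96}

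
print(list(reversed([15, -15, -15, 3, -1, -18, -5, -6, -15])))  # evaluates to [-15, -6, -5, -18, -1, 3, -15, -15, 15]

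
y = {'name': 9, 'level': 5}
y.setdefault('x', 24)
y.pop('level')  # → 5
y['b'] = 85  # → {'name': 9, 'x': 24, 'b': 85}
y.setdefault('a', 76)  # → 76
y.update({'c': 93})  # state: {'name': 9, 'x': 24, 'b': 85, 'a': 76, 'c': 93}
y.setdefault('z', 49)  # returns 49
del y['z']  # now {'name': 9, 'x': 24, 'b': 85, 'a': 76, 'c': 93}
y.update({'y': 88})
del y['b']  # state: {'name': 9, 'x': 24, 'a': 76, 'c': 93, 'y': 88}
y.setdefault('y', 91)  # 88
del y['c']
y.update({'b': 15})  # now {'name': 9, 'x': 24, 'a': 76, 'y': 88, 'b': 15}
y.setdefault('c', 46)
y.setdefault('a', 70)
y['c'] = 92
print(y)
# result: {'name': 9, 'x': 24, 'a': 76, 'y': 88, 'b': 15, 'c': 92}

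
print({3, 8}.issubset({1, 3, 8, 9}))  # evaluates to True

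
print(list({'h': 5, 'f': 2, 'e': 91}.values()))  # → [5, 2, 91]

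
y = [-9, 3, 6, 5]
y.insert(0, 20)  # [20, -9, 3, 6, 5]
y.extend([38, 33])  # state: [20, -9, 3, 6, 5, 38, 33]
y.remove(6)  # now [20, -9, 3, 5, 38, 33]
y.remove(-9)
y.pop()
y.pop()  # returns 38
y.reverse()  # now [5, 3, 20]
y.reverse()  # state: [20, 3, 5]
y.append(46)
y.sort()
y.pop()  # 46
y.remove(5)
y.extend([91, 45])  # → [3, 20, 91, 45]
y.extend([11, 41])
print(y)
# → [3, 20, 91, 45, 11, 41]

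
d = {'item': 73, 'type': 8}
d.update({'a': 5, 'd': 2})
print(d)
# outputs {'item': 73, 'type': 8, 'a': 5, 'd': 2}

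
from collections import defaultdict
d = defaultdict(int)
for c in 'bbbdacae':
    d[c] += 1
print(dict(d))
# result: {'b': 3, 'd': 1, 'a': 2, 'c': 1, 'e': 1}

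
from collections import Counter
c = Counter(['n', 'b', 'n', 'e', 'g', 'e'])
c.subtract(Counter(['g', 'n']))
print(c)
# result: Counter({'e': 2, 'n': 1, 'b': 1, 'g': 0})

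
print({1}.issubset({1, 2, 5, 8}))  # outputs True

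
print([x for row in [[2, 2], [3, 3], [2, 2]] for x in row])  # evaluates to [2, 2, 3, 3, 2, 2]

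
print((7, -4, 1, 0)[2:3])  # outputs (1,)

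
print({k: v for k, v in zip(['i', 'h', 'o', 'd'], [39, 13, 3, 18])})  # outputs {'i': 39, 'h': 13, 'o': 3, 'd': 18}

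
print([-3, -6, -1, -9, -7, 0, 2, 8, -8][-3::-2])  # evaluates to [2, -7, -1, -3]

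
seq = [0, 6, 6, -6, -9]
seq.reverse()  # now [-9, -6, 6, 6, 0]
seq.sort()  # [-9, -6, 0, 6, 6]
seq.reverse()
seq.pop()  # -9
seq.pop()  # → -6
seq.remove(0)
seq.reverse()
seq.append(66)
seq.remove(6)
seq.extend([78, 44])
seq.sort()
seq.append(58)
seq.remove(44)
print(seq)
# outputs [6, 66, 78, 58]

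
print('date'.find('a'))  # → 1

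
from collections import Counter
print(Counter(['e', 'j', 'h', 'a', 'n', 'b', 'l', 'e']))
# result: Counter({'e': 2, 'j': 1, 'h': 1, 'a': 1, 'n': 1, 'b': 1, 'l': 1})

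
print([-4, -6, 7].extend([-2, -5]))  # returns None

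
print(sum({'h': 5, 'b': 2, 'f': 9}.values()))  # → 16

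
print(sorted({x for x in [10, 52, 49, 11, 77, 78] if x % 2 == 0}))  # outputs [10, 52, 78]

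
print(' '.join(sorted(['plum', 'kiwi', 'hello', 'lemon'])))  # hello kiwi lemon plum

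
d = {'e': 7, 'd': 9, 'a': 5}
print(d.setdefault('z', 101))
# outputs 101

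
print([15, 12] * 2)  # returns [15, 12, 15, 12]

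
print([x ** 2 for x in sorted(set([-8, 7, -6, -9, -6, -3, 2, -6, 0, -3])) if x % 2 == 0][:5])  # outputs [64, 36, 0, 4]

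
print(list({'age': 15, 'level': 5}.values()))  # [15, 5]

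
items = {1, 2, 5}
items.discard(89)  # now {1, 2, 5}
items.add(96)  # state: {1, 2, 5, 96}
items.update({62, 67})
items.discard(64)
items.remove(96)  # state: {1, 2, 5, 62, 67}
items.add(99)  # {1, 2, 5, 62, 67, 99}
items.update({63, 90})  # {1, 2, 5, 62, 63, 67, 90, 99}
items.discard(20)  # {1, 2, 5, 62, 63, 67, 90, 99}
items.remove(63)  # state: {1, 2, 5, 62, 67, 90, 99}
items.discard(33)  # {1, 2, 5, 62, 67, 90, 99}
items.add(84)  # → {1, 2, 5, 62, 67, 84, 90, 99}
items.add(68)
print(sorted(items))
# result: [1, 2, 5, 62, 67, 68, 84, 90, 99]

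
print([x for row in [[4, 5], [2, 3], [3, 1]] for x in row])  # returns [4, 5, 2, 3, 3, 1]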